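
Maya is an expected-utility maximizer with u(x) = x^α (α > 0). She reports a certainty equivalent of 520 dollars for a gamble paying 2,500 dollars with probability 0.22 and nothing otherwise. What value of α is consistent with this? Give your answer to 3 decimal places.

α ≈ 0.964

The lottery's expected utility is 0.22·u(2500) + 0.78·u(0) = 0.22·2500^α (since u(0) = 0 for α > 0).
Indifference: 520^α = 0.22·2500^α, so (520/2500)^α = 0.22.
Take logs: α = ln 0.22 / ln(520/2500) ≈ 0.96428.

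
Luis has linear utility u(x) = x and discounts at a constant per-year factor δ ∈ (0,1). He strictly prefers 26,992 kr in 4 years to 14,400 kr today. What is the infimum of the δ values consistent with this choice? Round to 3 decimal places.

δ > 0.855

The preference means 14400 < δ^4·26992.
So δ^4 > 14400/26992 = 0.53349; taking the 4th root of both positive sides preserves the inequality.
δ > (14400/26992)^(1/4) ≈ 0.855.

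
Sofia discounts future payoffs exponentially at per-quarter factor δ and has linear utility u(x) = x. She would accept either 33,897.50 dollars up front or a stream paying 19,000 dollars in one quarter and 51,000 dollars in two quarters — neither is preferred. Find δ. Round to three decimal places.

δ ≈ 0.650

The stream is worth 19000δ + 51000δ² today, so 19000δ + 51000δ² = 33897.50.
That is, 51000δ² + 19000δ − 33897.50 = 0, a quadratic in δ.
The positive root is δ = [−19000 + √(19000² + 4·51000·33897.50)] / (2·51000) = (−19000 + 85300.000)/102000 ≈ 0.650.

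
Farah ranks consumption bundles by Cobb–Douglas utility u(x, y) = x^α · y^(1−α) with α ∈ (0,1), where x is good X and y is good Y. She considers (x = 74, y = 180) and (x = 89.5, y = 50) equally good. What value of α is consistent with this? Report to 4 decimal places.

α ≈ 0.8707

Indifference: 74^α · 180^(1−α) = 89.5^α · 50^(1−α).
Rearrange to (74/89.5)^α = (50/180)^(1−α) and take logs: α·-0.1901735 = (1−α)·-1.2809338.
With A = -0.1901735 and B = -1.2809338: α·A = (1−α)·B, so α = B/(A+B) = -1.2809338/-1.4711073 ≈ 0.8707.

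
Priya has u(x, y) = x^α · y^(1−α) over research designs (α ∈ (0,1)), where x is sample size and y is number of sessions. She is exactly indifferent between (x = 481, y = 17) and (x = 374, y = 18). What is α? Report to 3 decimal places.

α ≈ 0.185

The Cobb–Douglas utilities coincide, so 481^α·17^(1−α) = 374^α·18^(1−α).
(481/374)^α = (18/17)^(1−α); take logs: α·ln(481/374) = (1−α)·ln(18/17), i.e. α·0.251611 = (1−α)·0.057158.
With A = 0.251611 and B = 0.057158: α·A = (1−α)·B, so α = B/(A+B) = 0.057158/0.308769 ≈ 0.185.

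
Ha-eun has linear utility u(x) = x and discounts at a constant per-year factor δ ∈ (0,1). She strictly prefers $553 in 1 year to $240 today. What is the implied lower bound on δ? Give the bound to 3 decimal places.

δ > 0.434

The preference means 240 < δ·553.
Dividing through by 553 gives δ > 0.43400.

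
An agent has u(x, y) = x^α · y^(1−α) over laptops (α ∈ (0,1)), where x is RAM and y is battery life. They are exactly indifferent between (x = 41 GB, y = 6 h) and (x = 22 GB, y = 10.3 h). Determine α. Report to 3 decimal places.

α ≈ 0.465

The Cobb–Douglas utilities coincide, so 41^α·6^(1−α) = 22^α·10.3^(1−α).
Taking logs: α·ln 41 + (1−α)·ln 6 = α·ln 22 + (1−α)·ln 10.3, i.e. α·0.622530 = (1−α)·0.540384.
With A = 0.622530 and B = 0.540384: α·A = (1−α)·B, so α = B/(A+B) = 0.540384/1.162914 ≈ 0.465.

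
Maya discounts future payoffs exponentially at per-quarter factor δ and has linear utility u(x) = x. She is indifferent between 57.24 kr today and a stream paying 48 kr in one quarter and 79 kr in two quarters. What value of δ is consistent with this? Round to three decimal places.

Equating present values: 57.24 = 48δ + 79δ².
Rearranged: 79δ² + 48δ − 57.24 = 0.
By the quadratic formula (taking the positive root), δ = (−48 + √20391.84) / 158 ≈ 0.600.

δ ≈ 0.600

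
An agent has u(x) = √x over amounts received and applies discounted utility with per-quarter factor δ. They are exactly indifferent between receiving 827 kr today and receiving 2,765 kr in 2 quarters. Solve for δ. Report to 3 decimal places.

Equating discounted utilities: u(827) = δ^2·u(2765) ⇒ δ^2 = u(827)/u(2765).
With u(x) = √x: δ^2 = √827/√2765 = √(827/2765) = 0.54690.
So δ = 0.54690^(1/2) ≈ 0.740.

δ ≈ 0.740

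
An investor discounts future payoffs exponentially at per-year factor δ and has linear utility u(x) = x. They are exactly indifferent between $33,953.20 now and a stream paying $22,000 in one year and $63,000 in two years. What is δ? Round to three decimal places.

δ ≈ 0.580

The stream is worth 22000δ + 63000δ² today, so 22000δ + 63000δ² = 33953.20.
So 63000δ² + 22000δ − 33953.20 = 0.
δ = (−22000 + √(22000² + 4·63000·33953.20)) / (2·63000) = (−22000 + √9040206400.00) / 126000 ≈ 0.580.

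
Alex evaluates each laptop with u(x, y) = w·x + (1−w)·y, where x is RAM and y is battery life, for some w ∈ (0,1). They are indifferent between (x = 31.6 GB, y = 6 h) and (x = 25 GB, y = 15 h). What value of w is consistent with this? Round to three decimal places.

u(31.6,6) = u(25,15) means w·31.6 + (1−w)·6 = w·25 + (1−w)·15.
w·(31.6−25) = (1−w)·(15−6), i.e. w·6.6 = (1−w)·9.
The marginal rate of substitution is 9/6.6, so w = 9/(6.6+9) = 0.577.

w = 0.577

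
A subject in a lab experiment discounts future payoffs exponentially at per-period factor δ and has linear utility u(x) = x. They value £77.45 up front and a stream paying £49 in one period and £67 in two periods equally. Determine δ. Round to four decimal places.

δ ≈ 0.7700

Equating present values: 77.45 = 49δ + 67δ².
Rearranged: 67δ² + 49δ − 77.45 = 0.
By the quadratic formula (taking the positive root), δ = (−49 + √23157.60) / 134 ≈ 0.7700.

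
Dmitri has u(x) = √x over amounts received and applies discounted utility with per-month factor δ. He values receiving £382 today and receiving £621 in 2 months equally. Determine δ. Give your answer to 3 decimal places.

The payoff in 2 months is discounted by δ^2, so u(382) = δ^2·u(621) and δ^2 = u(382)/u(621).
Since u(x) = √x, δ^2 = √(382/621) = 0.78431.
So δ = 0.78431^(1/2) ≈ 0.886.

δ ≈ 0.886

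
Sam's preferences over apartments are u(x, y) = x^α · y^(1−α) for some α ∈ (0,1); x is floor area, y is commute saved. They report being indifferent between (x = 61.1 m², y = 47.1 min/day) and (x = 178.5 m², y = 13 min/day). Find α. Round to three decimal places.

α ≈ 0.546

Indifference: 61.1^α · 47.1^(1−α) = 178.5^α · 13^(1−α).
Taking logs: α·ln 61.1 + (1−α)·ln 47.1 = α·ln 178.5 + (1−α)·ln 13, i.e. α·-1.072077 = (1−α)·-1.287324.
Thus α·(-2.359401) = -1.287324, so α = -1.287324/-2.359401 ≈ 0.546.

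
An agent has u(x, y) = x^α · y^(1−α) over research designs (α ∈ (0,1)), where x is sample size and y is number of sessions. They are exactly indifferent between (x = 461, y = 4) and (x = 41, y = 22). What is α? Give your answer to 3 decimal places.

α ≈ 0.413

Set the two utilities equal: 461^α·4^(1−α) = 41^α·22^(1−α).
Rearrange to (461/41)^α = (22/4)^(1−α) and take logs: α·2.419826 = (1−α)·1.704748.
With A = 2.419826 and B = 1.704748: α·A = (1−α)·B, so α = B/(A+B) = 1.704748/4.124574 ≈ 0.413.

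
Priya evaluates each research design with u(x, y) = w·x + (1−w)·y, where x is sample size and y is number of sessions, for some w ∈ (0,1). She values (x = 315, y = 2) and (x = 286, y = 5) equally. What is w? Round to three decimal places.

w = 0.094

Equating utilities: w·315 + (1−w)·2 = w·286 + (1−w)·5.
Rearranging, 29·w − 3·(1−w) = 0.
The marginal rate of substitution is 3/29, so w = 3/(29+3) = 0.094.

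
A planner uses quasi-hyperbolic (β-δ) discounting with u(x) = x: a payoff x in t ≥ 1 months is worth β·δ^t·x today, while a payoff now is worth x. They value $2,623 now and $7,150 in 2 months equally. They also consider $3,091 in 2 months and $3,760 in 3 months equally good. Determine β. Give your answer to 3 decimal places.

From the later pair, β·δ^2·3091 = β·δ^3·3760; dividing through, δ = 3091/3760 = 0.82207.
Now use the now-vs-future pair: 2623 = β·δ^2·7150 gives β = 2623/(0.67581·7150) ≈ 0.543.

β ≈ 0.543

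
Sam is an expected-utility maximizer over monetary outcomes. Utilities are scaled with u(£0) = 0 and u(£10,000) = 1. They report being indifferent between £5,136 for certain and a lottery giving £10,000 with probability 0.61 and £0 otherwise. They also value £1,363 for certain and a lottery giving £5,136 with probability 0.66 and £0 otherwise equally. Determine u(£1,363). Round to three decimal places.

The first gamble pins u(£5,136): it must equal 0.61·1 + 0.39·0 = 0.61.
Chaining: u(£1,363) = 0.66·0.61 + 0.34·0.00 = 0.4026.

0.403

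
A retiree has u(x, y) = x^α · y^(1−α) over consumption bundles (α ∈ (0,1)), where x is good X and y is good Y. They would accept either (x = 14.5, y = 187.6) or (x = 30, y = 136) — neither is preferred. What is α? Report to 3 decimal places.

α ≈ 0.307

Set the two utilities equal: 14.5^α·187.6^(1−α) = 30^α·136^(1−α).
(14.5/30)^α = (136/187.6)^(1−α); take logs: α·ln(14.5/30) = (1−α)·ln(136/187.6), i.e. α·-0.727049 = (1−α)·-0.321657.
With A = -0.727049 and B = -0.321657: α·A = (1−α)·B, so α = B/(A+B) = -0.321657/-1.048706 ≈ 0.307.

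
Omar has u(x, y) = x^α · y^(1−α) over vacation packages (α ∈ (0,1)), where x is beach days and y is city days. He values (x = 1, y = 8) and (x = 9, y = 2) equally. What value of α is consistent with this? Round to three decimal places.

The Cobb–Douglas utilities coincide, so 1^α·8^(1−α) = 9^α·2^(1−α).
Rearrange to (1/9)^α = (2/8)^(1−α) and take logs: α·-2.197225 = (1−α)·-1.386294.
With A = -2.197225 and B = -1.386294: α·A = (1−α)·B, so α = B/(A+B) = -1.386294/-3.583519 ≈ 0.387.

α ≈ 0.387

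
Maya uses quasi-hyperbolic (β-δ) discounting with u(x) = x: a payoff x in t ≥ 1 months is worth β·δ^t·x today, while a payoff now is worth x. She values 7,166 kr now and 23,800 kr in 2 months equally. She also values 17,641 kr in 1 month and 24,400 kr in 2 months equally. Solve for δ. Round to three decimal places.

δ ≈ 0.723

Both payoffs in the second observation are in the future, so β drops out: δ^1·17641 = δ^2·24400 ⇒ δ = 17641/24400 = 0.72299.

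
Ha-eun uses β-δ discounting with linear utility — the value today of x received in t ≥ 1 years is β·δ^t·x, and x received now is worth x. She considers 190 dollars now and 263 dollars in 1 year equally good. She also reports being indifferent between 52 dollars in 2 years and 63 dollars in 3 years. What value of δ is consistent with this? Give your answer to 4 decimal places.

Both payoffs in the second observation are in the future, so β drops out: δ^2·52 = δ^3·63 ⇒ δ = 52/63 = 0.82540.

δ ≈ 0.8254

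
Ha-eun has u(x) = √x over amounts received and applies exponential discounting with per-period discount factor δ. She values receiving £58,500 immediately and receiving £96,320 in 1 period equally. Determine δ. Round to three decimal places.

δ ≈ 0.779

Equating discounted utilities: u(58500) = δ·u(96320) ⇒ δ = u(58500)/u(96320).
Since u(x) = √x, δ = √(58500/96320) = 0.77933.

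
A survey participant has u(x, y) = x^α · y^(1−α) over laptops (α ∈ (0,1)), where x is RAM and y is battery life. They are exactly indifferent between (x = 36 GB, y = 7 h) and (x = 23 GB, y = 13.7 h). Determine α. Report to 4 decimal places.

Set the two utilities equal: 36^α·7^(1−α) = 23^α·13.7^(1−α).
Rearrange to (36/23)^α = (13.7/7)^(1−α) and take logs: α·0.4480247 = (1−α)·0.6714857.
Thus α·(1.1195104) = 0.6714857, so α = 0.6714857/1.1195104 ≈ 0.5998.

α ≈ 0.5998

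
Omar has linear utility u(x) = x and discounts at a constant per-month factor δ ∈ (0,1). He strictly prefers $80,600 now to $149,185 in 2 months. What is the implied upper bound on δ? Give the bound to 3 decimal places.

The preference means 80600 > δ^2·149185.
So δ^2 < 80600/149185 = 0.54027; taking the square root of both positive sides preserves the inequality.
δ < 0.54027^(1/2) = 0.735.

δ < 0.735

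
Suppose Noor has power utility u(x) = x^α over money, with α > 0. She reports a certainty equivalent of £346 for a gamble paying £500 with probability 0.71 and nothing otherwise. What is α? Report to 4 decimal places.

α ≈ 0.9303

The lottery's expected utility is 0.71·u(500) + 0.29·u(0) = 0.71·500^α (since u(0) = 0 for α > 0).
Indifference: 346^α = 0.71·500^α, so (346/500)^α = 0.71.
Take logs: α = ln 0.71 / ln(346/500) ≈ 0.930252.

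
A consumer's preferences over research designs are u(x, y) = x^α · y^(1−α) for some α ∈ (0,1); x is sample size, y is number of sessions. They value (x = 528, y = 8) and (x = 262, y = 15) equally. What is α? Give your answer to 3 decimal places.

α ≈ 0.473

Set the two utilities equal: 528^α·8^(1−α) = 262^α·15^(1−α).
Taking logs: α·ln 528 + (1−α)·ln 8 = α·ln 262 + (1−α)·ln 15, i.e. α·0.700752 = (1−α)·0.628609.
So α/(1−α) = (0.628609)/(0.700752) = 0.897049, and α = 0.897049/1.897049 ≈ 0.473.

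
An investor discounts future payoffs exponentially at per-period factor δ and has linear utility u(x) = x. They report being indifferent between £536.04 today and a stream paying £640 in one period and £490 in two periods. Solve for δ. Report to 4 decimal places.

The stream is worth 640δ + 490δ² today, so 640δ + 490δ² = 536.04.
Rearranged: 490δ² + 640δ − 536.04 = 0.
By the quadratic formula (taking the positive root), δ = (−640 + √1460238.40) / 980 ≈ 0.5800.

δ ≈ 0.5800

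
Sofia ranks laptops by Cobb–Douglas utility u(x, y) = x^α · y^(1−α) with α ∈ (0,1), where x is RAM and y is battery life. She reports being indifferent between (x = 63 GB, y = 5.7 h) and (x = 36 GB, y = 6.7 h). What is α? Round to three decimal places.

The Cobb–Douglas utilities coincide, so 63^α·5.7^(1−α) = 36^α·6.7^(1−α).
Taking logs: α·ln 63 + (1−α)·ln 5.7 = α·ln 36 + (1−α)·ln 6.7, i.e. α·0.559616 = (1−α)·0.161641.
Thus α·(0.721257) = 0.161641, so α = 0.161641/0.721257 ≈ 0.224.

α ≈ 0.224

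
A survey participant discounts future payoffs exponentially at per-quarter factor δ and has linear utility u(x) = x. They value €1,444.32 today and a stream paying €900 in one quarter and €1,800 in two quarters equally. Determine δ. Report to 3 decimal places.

Equating present values: 1444.32 = 900δ + 1800δ².
Rearranged: 1800δ² + 900δ − 1444.32 = 0.
By the quadratic formula (taking the positive root), δ = (−900 + √11209104.00) / 3600 ≈ 0.680.

δ ≈ 0.680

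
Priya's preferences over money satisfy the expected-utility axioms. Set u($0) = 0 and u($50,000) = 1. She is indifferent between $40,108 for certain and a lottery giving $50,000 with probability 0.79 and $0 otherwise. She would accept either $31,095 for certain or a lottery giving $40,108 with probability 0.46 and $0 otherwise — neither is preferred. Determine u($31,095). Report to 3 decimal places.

0.363

First, u($40,108) = 0.79·u($50,000) + 0.21·u($0) = 0.79.
Then u($31,095) = 0.46·u($40,108) + 0.54·u($0) = 0.46·0.79 + 0.54·0.00 = 0.3634.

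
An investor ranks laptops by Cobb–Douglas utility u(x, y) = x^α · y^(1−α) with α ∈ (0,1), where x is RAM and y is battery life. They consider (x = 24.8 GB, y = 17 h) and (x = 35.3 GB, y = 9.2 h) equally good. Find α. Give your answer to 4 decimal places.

Indifference: 24.8^α · 17^(1−α) = 35.3^α · 9.2^(1−α).
Rearrange to (24.8/35.3)^α = (9.2/17)^(1−α) and take logs: α·-0.3530393 = (1−α)·-0.6140099.
So α/(1−α) = (-0.6140099)/(-0.3530393) = 1.7392112, and α = 1.7392112/2.7392112 ≈ 0.6349.

α ≈ 0.6349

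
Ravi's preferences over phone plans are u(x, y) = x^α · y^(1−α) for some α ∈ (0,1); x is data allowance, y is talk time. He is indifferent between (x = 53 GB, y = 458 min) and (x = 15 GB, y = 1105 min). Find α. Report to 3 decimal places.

Set the two utilities equal: 53^α·458^(1−α) = 15^α·1105^(1−α).
(53/15)^α = (1105/458)^(1−α); take logs: α·ln(53/15) = (1−α)·ln(1105/458), i.e. α·1.262242 = (1−α)·0.880731.
So α/(1−α) = (0.880731)/(1.262242) = 0.697751, and α = 0.697751/1.697751 ≈ 0.411.

α ≈ 0.411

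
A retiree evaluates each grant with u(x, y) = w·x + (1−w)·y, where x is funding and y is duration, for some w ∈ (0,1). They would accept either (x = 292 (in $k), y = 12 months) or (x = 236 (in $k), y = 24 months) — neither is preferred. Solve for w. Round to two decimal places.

w = 0.18

Equating utilities: w·292 + (1−w)·12 = w·236 + (1−w)·24.
w·(292−236) = (1−w)·(24−12), i.e. w·56 = (1−w)·12.
Hence w = 12/(56+12) = 12/68 = 0.18.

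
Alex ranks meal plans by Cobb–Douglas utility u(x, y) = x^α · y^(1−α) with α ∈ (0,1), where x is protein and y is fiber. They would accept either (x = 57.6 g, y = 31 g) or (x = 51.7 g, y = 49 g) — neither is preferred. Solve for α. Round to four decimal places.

α ≈ 0.8090

Indifference: 57.6^α · 31^(1−α) = 51.7^α · 49^(1−α).
Rearrange to (57.6/51.7)^α = (49/31)^(1−α) and take logs: α·0.1080648 = (1−α)·0.4578331.
So α/(1−α) = (0.4578331)/(0.1080648) = 4.2366534, and α = 4.2366534/5.2366534 ≈ 0.8090.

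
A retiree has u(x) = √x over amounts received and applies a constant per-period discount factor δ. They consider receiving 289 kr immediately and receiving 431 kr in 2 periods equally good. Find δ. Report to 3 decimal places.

δ ≈ 0.905

Equating discounted utilities: u(289) = δ^2·u(431) ⇒ δ^2 = u(289)/u(431).
With u(x) = √x: δ^2 = √289/√431 = √(289/431) = 0.81886.
Taking the square root: δ = 0.81886^(1/2) ≈ 0.905.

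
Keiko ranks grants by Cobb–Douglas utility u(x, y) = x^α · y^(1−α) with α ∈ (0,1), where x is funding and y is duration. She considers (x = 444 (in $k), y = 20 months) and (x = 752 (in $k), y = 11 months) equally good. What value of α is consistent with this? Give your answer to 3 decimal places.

α ≈ 0.532

Set the two utilities equal: 444^α·20^(1−α) = 752^α·11^(1−α).
Taking logs: α·ln 444 + (1−α)·ln 20 = α·ln 752 + (1−α)·ln 11, i.e. α·-0.526912 = (1−α)·-0.597837.
So α/(1−α) = (-0.597837)/(-0.526912) = 1.134605, and α = 1.134605/2.134605 ≈ 0.532.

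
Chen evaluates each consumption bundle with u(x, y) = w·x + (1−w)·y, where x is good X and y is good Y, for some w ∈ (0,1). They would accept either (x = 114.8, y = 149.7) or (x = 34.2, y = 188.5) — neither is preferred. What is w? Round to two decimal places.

u(114.8,149.7) = u(34.2,188.5) means w·114.8 + (1−w)·149.7 = w·34.2 + (1−w)·188.5.
Collecting terms: w·80.6 = (1−w)·38.8.
Hence w = 38.8/(80.6+38.8) = 38.8/119.4 = 0.32.

w = 0.32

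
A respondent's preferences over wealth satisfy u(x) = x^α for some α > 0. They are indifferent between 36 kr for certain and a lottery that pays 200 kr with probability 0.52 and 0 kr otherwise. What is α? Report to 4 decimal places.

α ≈ 0.3813

Since u(0) = 0, the lottery's EU is 0.52·200^α.
Indifference: 36^α = 0.52·200^α, so (36/200)^α = 0.52.
Take logs: α = ln 0.52 / ln(36/200) ≈ 0.381343.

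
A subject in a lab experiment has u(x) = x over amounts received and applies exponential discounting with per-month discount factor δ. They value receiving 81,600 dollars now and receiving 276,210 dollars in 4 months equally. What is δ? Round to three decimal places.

The payoff in 4 months is discounted by δ^4, so u(81600) = δ^4·u(276210) and δ^4 = u(81600)/u(276210).
With u(x) = x: δ^4 = 81600/276210 = 0.29543.
Hence δ = (0.29543)^(1/4) = 0.73725.

δ ≈ 0.737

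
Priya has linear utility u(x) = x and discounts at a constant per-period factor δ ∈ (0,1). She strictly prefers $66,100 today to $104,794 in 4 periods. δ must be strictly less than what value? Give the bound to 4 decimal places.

δ < 0.8912

Comparing present values: 66100 > δ^4·104794.
Hence δ^4 < 66100/104794 = 0.63076, and x ↦ x^(1/4) is increasing on (0,∞).
δ < (66100/104794)^(1/4) ≈ 0.8912.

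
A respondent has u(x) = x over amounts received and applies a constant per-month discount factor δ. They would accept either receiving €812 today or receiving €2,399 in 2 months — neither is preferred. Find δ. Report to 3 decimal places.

Indifference means u(812) = δ^2 · u(2399), so δ^2 = u(812)/u(2399).
With u(x) = x: δ^2 = 812/2399 = 0.33847.
So δ = 0.33847^(1/2) ≈ 0.582.

δ ≈ 0.582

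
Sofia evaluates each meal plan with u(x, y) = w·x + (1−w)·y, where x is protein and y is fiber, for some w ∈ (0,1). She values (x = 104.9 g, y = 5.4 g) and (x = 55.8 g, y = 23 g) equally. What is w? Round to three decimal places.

Equating utilities: w·104.9 + (1−w)·5.4 = w·55.8 + (1−w)·23.
Rearranging, 49.1·w − 17.6·(1−w) = 0.
The marginal rate of substitution is 17.6/49.1, so w = 17.6/(49.1+17.6) = 0.264.

w = 0.264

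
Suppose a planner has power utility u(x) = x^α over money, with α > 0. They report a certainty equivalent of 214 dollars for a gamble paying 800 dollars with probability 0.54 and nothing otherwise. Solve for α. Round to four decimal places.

α ≈ 0.4673

The lottery's expected utility is 0.54·u(800) + 0.46·u(0) = 0.54·800^α (since u(0) = 0 for α > 0).
Indifference: 214^α = 0.54·800^α, so (214/800)^α = 0.54.
α = ln(0.54) / ln(214/800) = -0.6161861/-1.3186357 ≈ 0.4673.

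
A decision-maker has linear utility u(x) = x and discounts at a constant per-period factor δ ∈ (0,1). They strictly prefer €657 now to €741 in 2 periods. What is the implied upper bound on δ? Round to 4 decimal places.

δ < 0.9416

Under u(x) = x this choice says 657 > δ^2·741.
So δ^2 < 657/741 = 0.88664; taking the square root of both positive sides preserves the inequality.
δ < (657/741)^(1/2) ≈ 0.9416.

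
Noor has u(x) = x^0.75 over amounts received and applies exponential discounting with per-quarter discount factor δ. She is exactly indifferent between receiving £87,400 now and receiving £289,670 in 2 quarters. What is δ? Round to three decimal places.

The payoff in 2 quarters is discounted by δ^2, so u(87400) = δ^2·u(289670) and δ^2 = u(87400)/u(289670).
With u(x) = x^0.75: δ^2 = 87400^0.75/289670^0.75 = (87400/289670)^0.75 = 0.40710.
Taking the square root: δ = 0.40710^(1/2) ≈ 0.638.

δ ≈ 0.638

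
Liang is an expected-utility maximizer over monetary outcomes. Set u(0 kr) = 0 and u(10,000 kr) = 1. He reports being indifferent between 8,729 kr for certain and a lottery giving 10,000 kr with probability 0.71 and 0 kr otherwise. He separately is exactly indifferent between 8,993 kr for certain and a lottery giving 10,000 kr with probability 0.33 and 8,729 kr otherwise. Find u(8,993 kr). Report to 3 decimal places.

First, u(8,729 kr) = 0.71·u(10,000 kr) + 0.29·u(0 kr) = 0.71.
The second indifference gives u(8,993 kr) = 0.33·u(10,000 kr) + 0.67·u(8,729 kr) = 0.33·1.00 + 0.67·0.71 = 0.8057.

0.806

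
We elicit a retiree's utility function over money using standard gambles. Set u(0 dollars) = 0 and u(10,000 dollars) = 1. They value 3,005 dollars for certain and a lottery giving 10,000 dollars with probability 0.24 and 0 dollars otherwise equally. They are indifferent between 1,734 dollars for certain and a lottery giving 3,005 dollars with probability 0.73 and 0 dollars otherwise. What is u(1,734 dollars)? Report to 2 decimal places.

0.18

First, u(3,005 dollars) = 0.24·u(10,000 dollars) + 0.76·u(0 dollars) = 0.24.
Then u(1,734 dollars) = 0.73·u(3,005 dollars) + 0.27·u(0 dollars) = 0.73·0.24 + 0.27·0.00 = 0.1752.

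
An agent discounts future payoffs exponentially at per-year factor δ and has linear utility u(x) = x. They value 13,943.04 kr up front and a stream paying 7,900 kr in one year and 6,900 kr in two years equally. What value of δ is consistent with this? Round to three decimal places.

The stream is worth 7900δ + 6900δ² today, so 7900δ + 6900δ² = 13943.04.
That is, 6900δ² + 7900δ − 13943.04 = 0, a quadratic in δ.
By the quadratic formula (taking the positive root), δ = (−7900 + √447237904.00) / 13800 ≈ 0.960.

δ ≈ 0.960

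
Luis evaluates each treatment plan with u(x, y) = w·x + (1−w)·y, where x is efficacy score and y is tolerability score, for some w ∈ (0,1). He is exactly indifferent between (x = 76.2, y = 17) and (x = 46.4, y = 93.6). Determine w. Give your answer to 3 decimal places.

Equating utilities: w·76.2 + (1−w)·17 = w·46.4 + (1−w)·93.6.
w·(76.2−46.4) = (1−w)·(93.6−17), i.e. w·29.8 = (1−w)·76.6.
Hence w = 76.6/(29.8+76.6) = 76.6/106.4 = 0.720.

w = 0.720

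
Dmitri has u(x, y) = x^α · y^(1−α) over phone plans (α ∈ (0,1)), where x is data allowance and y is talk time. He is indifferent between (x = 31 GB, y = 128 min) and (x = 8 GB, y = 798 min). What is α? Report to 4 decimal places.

α ≈ 0.5747

The Cobb–Douglas utilities coincide, so 31^α·128^(1−α) = 8^α·798^(1−α).
(31/8)^α = (798/128)^(1−α); take logs: α·ln(31/8) = (1−α)·ln(798/128), i.e. α·1.3545457 = (1−α)·1.8300783.
Thus α·(3.1846240) = 1.8300783, so α = 1.8300783/3.1846240 ≈ 0.5747.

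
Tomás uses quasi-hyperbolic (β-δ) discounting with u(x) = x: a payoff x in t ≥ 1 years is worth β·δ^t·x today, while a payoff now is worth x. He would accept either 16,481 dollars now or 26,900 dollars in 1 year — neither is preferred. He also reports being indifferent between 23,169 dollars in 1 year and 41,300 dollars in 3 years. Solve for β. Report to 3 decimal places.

β ≈ 0.818

The second indifference involves only future payoffs, so β cancels: β·δ^1·23169 = β·δ^3·41300, giving δ^2 = 23169/41300 = 0.56099, so δ = 0.74899.
Now use the now-vs-future pair: 16481 = β·δ·26900 gives β = 16481/(0.74899·26900) ≈ 0.818.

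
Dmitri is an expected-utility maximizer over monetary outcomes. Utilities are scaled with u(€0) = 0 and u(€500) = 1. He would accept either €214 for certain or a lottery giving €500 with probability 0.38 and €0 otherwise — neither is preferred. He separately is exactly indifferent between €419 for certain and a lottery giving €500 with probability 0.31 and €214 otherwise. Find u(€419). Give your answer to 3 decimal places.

0.572

From the first indifference, u(€214) = 0.38·u(€500) + 0.62·u(€0) = 0.38·1 + 0.62·0 = 0.38.
Then u(€419) = 0.31·u(€500) + 0.69·u(€214) = 0.31·1.00 + 0.69·0.38 = 0.5722.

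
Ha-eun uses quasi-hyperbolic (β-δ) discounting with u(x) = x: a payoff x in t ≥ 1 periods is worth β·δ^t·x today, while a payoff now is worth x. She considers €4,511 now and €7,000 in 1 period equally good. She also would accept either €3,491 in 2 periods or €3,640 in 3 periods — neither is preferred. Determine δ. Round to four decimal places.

Both payoffs in the second observation are in the future, so β drops out: δ^2·3491 = δ^3·3640 ⇒ δ = 3491/3640 = 0.95907.

δ ≈ 0.9591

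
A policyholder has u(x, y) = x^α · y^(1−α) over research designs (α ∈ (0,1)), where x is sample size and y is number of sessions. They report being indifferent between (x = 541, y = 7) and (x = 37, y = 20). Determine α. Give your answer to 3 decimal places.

α ≈ 0.281

Set the two utilities equal: 541^α·7^(1−α) = 37^α·20^(1−α).
Rearrange to (541/37)^α = (20/7)^(1−α) and take logs: α·2.682501 = (1−α)·1.049822.
So α/(1−α) = (1.049822)/(2.682501) = 0.391359, and α = 0.391359/1.391359 ≈ 0.281.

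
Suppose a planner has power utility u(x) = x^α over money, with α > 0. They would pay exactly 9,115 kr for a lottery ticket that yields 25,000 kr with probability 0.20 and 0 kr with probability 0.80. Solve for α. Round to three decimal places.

α ≈ 1.595

The lottery's expected utility is 0.20·u(25000) + 0.80·u(0) = 0.20·25000^α (since u(0) = 0 for α > 0).
Indifference: 9115^α = 0.20·25000^α, so (9115/25000)^α = 0.20.
α = ln(0.20) / ln(9115/25000) = -1.609438/-1.008954 ≈ 1.595.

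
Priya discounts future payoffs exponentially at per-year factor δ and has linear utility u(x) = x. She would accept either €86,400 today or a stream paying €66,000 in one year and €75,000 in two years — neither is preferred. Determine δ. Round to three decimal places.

The stream is worth 66000δ + 75000δ² today, so 66000δ + 75000δ² = 86400.
That is, 75000δ² + 66000δ − 86400 = 0, a quadratic in δ.
By the quadratic formula (taking the positive root), δ = (−66000 + √30276000000.00) / 150000 ≈ 0.720.

δ ≈ 0.720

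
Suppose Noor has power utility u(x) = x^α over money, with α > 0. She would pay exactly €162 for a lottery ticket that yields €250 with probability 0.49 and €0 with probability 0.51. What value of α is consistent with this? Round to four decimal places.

The lottery's expected utility is 0.49·u(250) + 0.51·u(0) = 0.49·250^α (since u(0) = 0 for α > 0).
Indifference: 162^α = 0.49·250^α, so (162/250)^α = 0.49.
Take logs: α = ln 0.49 / ln(162/250) ≈ 1.644176.

α ≈ 1.6442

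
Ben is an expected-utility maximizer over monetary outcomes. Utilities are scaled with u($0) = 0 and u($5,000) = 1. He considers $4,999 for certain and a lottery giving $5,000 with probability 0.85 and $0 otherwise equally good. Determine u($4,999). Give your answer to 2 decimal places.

The indifference gives u($4,999) = 0.85·u($5,000) + 0.15·u($0) = 0.85·1 + 0.15·0 = 0.85.

0.85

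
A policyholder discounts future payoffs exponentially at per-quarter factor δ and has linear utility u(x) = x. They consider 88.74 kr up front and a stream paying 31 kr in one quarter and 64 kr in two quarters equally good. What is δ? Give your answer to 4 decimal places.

δ ≈ 0.9600

The stream is worth 31δ + 64δ² today, so 31δ + 64δ² = 88.74.
That is, 64δ² + 31δ − 88.74 = 0, a quadratic in δ.
The positive root is δ = [−31 + √(31² + 4·64·88.74)] / (2·64) = (−31 + 153.878)/128 ≈ 0.9600.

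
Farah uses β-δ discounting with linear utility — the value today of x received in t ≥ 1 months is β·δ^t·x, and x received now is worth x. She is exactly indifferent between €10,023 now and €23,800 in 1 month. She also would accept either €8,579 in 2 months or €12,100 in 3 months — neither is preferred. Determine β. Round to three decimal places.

Both payoffs in the second observation are in the future, so β drops out: δ^2·8579 = δ^3·12100 ⇒ δ = 8579/12100 = 0.70901.
Now use the now-vs-future pair: 10023 = β·δ·23800 gives β = 10023/(0.70901·23800) ≈ 0.594.

β ≈ 0.594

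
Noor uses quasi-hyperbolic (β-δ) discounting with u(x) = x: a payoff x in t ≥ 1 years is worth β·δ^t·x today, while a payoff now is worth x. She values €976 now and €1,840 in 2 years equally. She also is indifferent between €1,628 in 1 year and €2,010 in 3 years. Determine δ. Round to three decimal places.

From the later pair, β·δ^1·1628 = β·δ^3·2010; dividing through, δ^2 = 1628/2010 = 0.80995, so δ = 0.89997.

δ ≈ 0.900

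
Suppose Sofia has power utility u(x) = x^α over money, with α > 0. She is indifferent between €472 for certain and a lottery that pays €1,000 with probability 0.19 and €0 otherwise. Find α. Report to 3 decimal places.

α ≈ 2.212

EU(lottery) = 0.19·1000^α + 0.81·0 = 0.19·1000^α.
Setting u(472) equal to that: 472^α = 0.19·1000^α ⇒ (472/1000)^α = 0.19.
Taking logs: α·ln(472/1000) = ln(0.19), so α = -1.660731 / -0.750776 ≈ 2.212.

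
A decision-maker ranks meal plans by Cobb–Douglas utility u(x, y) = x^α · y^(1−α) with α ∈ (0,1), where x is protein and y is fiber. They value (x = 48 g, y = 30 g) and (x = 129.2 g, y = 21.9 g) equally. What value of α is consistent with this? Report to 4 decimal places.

Indifference: 48^α · 30^(1−α) = 129.2^α · 21.9^(1−α).
Taking logs: α·ln 48 + (1−α)·ln 30 = α·ln 129.2 + (1−α)·ln 21.9, i.e. α·-0.9901606 = (1−α)·-0.3147107.
With A = -0.9901606 and B = -0.3147107: α·A = (1−α)·B, so α = B/(A+B) = -0.3147107/-1.3048713 ≈ 0.2412.

α ≈ 0.2412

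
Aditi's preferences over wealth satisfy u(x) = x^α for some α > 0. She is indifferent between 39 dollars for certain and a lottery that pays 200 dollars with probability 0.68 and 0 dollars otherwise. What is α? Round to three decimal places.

α ≈ 0.236

The lottery's expected utility is 0.68·u(200) + 0.32·u(0) = 0.68·200^α (since u(0) = 0 for α > 0).
Indifference: 39^α = 0.68·200^α, so (39/200)^α = 0.68.
Take logs: α = ln 0.68 / ln(39/200) ≈ 0.23591.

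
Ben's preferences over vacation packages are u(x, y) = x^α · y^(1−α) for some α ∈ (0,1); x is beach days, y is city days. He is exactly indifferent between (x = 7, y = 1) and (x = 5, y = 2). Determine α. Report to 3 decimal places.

α ≈ 0.673

The Cobb–Douglas utilities coincide, so 7^α·1^(1−α) = 5^α·2^(1−α).
Rearrange to (7/5)^α = (2/1)^(1−α) and take logs: α·0.336472 = (1−α)·0.693147.
Thus α·(1.029619) = 0.693147, so α = 0.693147/1.029619 ≈ 0.673.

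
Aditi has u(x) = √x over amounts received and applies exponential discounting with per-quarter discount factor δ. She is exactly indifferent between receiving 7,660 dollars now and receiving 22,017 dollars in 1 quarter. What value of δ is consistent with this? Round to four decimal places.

Indifference means u(7660) = δ · u(22017), so δ = u(7660)/u(22017).
With u(x) = √x: δ = √7660/√22017 = √(7660/22017) = 0.58984.

δ ≈ 0.5898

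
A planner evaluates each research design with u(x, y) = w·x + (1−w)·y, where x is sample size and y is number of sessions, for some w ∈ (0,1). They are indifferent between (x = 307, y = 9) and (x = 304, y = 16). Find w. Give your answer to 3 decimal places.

w = 0.700

Indifference: w·307 + (1−w)·9 = w·304 + (1−w)·16.
Rearranging, 3·w − 7·(1−w) = 0.
The marginal rate of substitution is 7/3, so w = 7/(3+7) = 0.700.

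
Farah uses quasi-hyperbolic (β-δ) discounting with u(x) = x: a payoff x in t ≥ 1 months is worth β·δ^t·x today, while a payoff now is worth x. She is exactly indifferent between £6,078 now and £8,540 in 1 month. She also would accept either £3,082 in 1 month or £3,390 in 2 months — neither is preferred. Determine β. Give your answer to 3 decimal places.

β ≈ 0.783

From the later pair, β·δ^1·3082 = β·δ^2·3390; dividing through, δ = 3082/3390 = 0.90914.
The first indifference: 6078 = β·δ·8540, so β = 6078/(δ·8540) = 6078/(0.90914·8540) ≈ 0.783.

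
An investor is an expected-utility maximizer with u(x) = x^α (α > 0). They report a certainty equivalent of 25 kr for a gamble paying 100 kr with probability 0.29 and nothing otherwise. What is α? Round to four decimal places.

α ≈ 0.8929

EU(lottery) = 0.29·100^α + 0.71·0 = 0.29·100^α.
Setting u(25) equal to that: 25^α = 0.29·100^α ⇒ (25/100)^α = 0.29.
α = ln(0.29) / ln(25/100) = -1.2378744/-1.3862944 ≈ 0.8929.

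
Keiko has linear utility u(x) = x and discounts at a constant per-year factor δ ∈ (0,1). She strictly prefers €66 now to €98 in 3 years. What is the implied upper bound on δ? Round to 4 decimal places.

δ < 0.8765

Comparing present values: 66 > δ^3·98.
So δ^3 < 66/98 = 0.67347; taking the cube root of both positive sides preserves the inequality.
δ < 0.67347^(1/3) = 0.8765.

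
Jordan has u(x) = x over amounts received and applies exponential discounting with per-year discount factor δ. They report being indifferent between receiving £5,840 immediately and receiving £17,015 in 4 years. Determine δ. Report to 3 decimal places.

δ ≈ 0.765

Equating discounted utilities: u(5840) = δ^4·u(17015) ⇒ δ^4 = u(5840)/u(17015).
With u(x) = x: δ^4 = 5840/17015 = 0.34323.
Taking the 4th root: δ = 0.34323^(1/4) ≈ 0.765.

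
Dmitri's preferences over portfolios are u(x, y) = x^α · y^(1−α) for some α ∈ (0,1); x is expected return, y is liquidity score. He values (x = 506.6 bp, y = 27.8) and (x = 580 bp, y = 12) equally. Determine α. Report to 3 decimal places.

α ≈ 0.861

Indifference: 506.6^α · 27.8^(1−α) = 580^α · 12^(1−α).
Rearrange to (506.6/580)^α = (12/27.8)^(1−α) and take logs: α·-0.135306 = (1−α)·-0.840129.
Thus α·(-0.975435) = -0.840129, so α = -0.840129/-0.975435 ≈ 0.861.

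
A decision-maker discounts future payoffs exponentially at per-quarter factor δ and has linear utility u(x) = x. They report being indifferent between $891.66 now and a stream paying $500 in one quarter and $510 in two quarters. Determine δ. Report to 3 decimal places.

δ ≈ 0.920

The stream is worth 500δ + 510δ² today, so 500δ + 510δ² = 891.66.
That is, 510δ² + 500δ − 891.66 = 0, a quadratic in δ.
The positive root is δ = [−500 + √(500² + 4·510·891.66)] / (2·510) = (−500 + 1438.397)/1020 ≈ 0.920.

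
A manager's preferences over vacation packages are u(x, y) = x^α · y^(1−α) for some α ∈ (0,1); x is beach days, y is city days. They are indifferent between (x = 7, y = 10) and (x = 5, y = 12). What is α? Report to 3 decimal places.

α ≈ 0.351

Set the two utilities equal: 7^α·10^(1−α) = 5^α·12^(1−α).
Taking logs: α·ln 7 + (1−α)·ln 10 = α·ln 5 + (1−α)·ln 12, i.e. α·0.336472 = (1−α)·0.182322.
Thus α·(0.518794) = 0.182322, so α = 0.182322/0.518794 ≈ 0.351.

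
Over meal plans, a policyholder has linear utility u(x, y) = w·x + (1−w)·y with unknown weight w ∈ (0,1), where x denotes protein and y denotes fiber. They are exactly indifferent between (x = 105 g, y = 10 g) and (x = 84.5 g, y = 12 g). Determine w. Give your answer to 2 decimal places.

Equating utilities: w·105 + (1−w)·10 = w·84.5 + (1−w)·12.
Rearranging, 20.5·w − 2·(1−w) = 0.
So w/(1−w) = 2/20.5 = 0.0976, giving w = 2/(20.5+2) = 0.09.

w = 0.09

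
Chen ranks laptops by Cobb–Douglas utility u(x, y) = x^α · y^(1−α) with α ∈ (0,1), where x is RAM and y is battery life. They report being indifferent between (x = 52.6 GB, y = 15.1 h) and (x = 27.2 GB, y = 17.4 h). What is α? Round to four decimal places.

α ≈ 0.1769

The Cobb–Douglas utilities coincide, so 52.6^α·15.1^(1−α) = 27.2^α·17.4^(1−α).
Rearrange to (52.6/27.2)^α = (17.4/15.1)^(1−α) and take logs: α·0.6594991 = (1−α)·0.1417755.
Thus α·(0.8012746) = 0.1417755, so α = 0.1417755/0.8012746 ≈ 0.1769.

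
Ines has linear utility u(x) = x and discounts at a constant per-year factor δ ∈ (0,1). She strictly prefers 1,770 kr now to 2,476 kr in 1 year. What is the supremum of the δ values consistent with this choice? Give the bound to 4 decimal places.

δ < 0.7149

Under u(x) = x this choice says 1770 > δ·2476.
So δ < 1770/2476 = 0.71486.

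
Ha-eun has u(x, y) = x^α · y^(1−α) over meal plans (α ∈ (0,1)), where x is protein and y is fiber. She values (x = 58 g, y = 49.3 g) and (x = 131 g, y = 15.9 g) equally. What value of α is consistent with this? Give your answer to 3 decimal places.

Indifference: 58^α · 49.3^(1−α) = 131^α · 15.9^(1−α).
Rearrange to (58/131)^α = (15.9/49.3)^(1−α) and take logs: α·-0.814754 = (1−α)·-1.131605.
So α/(1−α) = (-1.131605)/(-0.814754) = 1.388892, and α = 1.388892/2.388892 ≈ 0.581.

α ≈ 0.581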